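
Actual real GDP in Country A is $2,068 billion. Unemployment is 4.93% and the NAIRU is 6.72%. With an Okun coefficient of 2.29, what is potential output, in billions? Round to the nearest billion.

Unemployment gap = 4.93 - 6.72 = -1.79 points, so output gap = -2.29 × (-1.79) = 4.0991%.
Since Y = Y* × (1 + gap/100), Y* = 2068/1.040991 ≈ 1987 billion.

$1,987 billion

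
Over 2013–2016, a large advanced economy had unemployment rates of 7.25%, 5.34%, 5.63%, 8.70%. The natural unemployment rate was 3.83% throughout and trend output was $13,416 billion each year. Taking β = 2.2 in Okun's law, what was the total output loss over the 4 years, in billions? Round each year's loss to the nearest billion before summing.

Year 2013: gap = -2.2 × (7.25 - 3.83) = -7.524%, loss ≈ 13416 × 7.524/100 ≈ 1009.
Year 2014: gap = -2.2 × (5.34 - 3.83) = -3.322%, loss ≈ 13416 × 3.322/100 ≈ 446.
Year 2015: gap = -2.2 × (5.63 - 3.83) = -3.96%, loss ≈ 13416 × 3.96/100 ≈ 531.
Year 2016: gap = -2.2 × (8.7 - 3.83) = -10.714%, loss ≈ 13416 × 10.714/100 ≈ 1437.
Total lost output = 1009 + 446 + 531 + 1437 = 3423 billion.

$3,423 billion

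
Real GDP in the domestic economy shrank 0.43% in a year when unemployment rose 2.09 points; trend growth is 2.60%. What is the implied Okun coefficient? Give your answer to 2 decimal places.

β ≈ 1.45

Growth form: g_Y = g_Y* - β × Δu, so β = (g_Y* - g_Y)/Δu.
β = (2.6 + 0.43)/2.09 = 3.03/2.09 = 1.45.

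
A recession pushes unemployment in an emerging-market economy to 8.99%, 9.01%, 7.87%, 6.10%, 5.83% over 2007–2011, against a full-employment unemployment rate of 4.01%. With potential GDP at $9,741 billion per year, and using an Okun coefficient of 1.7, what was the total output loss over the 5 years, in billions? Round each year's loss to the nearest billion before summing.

$2,939 billion

Year 2007: gap = -1.7 × (8.99 - 4.01) = -8.466%, loss ≈ 9741 × 8.466/100 ≈ 825.
Year 2008: gap = -1.7 × (9.01 - 4.01) = -8.5%, loss ≈ 9741 × 8.5/100 ≈ 828.
Year 2009: gap = -1.7 × (7.87 - 4.01) = -6.562%, loss ≈ 9741 × 6.562/100 ≈ 639.
Year 2010: gap = -1.7 × (6.1 - 4.01) = -3.553%, loss ≈ 9741 × 3.553/100 ≈ 346.
Year 2011: gap = -1.7 × (5.83 - 4.01) = -3.094%, loss ≈ 9741 × 3.094/100 ≈ 301.
Total lost output = 825 + 828 + 639 + 346 + 301 = 2939 billion.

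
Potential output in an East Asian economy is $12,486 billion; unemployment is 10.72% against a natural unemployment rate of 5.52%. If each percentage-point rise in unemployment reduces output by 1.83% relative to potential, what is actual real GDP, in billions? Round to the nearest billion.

$11,298 billion

Unemployment gap = 10.72 - 5.52 = 5.2 points, so the output gap is -1.83 × 5.2 = -9.516%.
Actual GDP = 12486 × (1 - 9.516/100) = 12486 × 0.90484 ≈ 11298 billion.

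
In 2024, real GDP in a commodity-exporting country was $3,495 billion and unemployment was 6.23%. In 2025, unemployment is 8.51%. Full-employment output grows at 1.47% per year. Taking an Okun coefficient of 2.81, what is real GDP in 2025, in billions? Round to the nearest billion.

Δu = 8.51 - 6.23 = 2.28 points.
Okun's law (growth form): g_Y = g_Y* - β × Δu = 1.47 - 2.81 × (2.28) = 1.47 - 6.4068 = -4.9368%.
Real GDP in the next year = 3495 × (1 - 4.9368/100) = 3495 × 0.950632 ≈ 3322 billion.

$3,322 billion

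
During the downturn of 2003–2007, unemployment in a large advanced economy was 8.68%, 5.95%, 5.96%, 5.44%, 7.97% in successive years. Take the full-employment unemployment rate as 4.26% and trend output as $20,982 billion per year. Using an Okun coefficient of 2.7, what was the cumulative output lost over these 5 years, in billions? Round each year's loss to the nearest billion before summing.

$7,194 billion

Year 2003: gap = -2.7 × (8.68 - 4.26) = -11.934%, loss ≈ 20982 × 11.934/100 ≈ 2504.
Year 2004: gap = -2.7 × (5.95 - 4.26) = -4.563%, loss ≈ 20982 × 4.563/100 ≈ 957.
Year 2005: gap = -2.7 × (5.96 - 4.26) = -4.59%, loss ≈ 20982 × 4.59/100 ≈ 963.
Year 2006: gap = -2.7 × (5.44 - 4.26) = -3.186%, loss ≈ 20982 × 3.186/100 ≈ 668.
Year 2007: gap = -2.7 × (7.97 - 4.26) = -10.017%, loss ≈ 20982 × 10.017/100 ≈ 2102.
Total lost output = 2504 + 957 + 963 + 668 + 2102 = 7194 billion.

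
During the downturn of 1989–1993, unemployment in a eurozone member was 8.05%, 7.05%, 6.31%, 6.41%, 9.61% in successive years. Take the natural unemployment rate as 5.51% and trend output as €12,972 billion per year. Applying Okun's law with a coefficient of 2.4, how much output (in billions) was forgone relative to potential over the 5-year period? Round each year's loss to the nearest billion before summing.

Year 1989: gap = -2.4 × (8.05 - 5.51) = -6.096%, loss ≈ 12972 × 6.096/100 ≈ 791.
Year 1990: gap = -2.4 × (7.05 - 5.51) = -3.696%, loss ≈ 12972 × 3.696/100 ≈ 479.
Year 1991: gap = -2.4 × (6.31 - 5.51) = -1.92%, loss ≈ 12972 × 1.92/100 ≈ 249.
Year 1992: gap = -2.4 × (6.41 - 5.51) = -2.16%, loss ≈ 12972 × 2.16/100 ≈ 280.
Year 1993: gap = -2.4 × (9.61 - 5.51) = -9.84%, loss ≈ 12972 × 9.84/100 ≈ 1276.
Total lost output = 791 + 479 + 249 + 280 + 1276 = 3075 billion.

€3,075 billion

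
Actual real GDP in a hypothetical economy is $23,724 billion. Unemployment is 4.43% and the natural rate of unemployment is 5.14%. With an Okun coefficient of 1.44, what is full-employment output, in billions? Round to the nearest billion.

Unemployment gap = 4.43 - 5.14 = -0.71 points, so output gap = -1.44 × (-0.71) = 1.0224%.
Since Y = Y* × (1 + gap/100), Y* = 23724/1.010224 ≈ 23484 billion.

$23,484 billion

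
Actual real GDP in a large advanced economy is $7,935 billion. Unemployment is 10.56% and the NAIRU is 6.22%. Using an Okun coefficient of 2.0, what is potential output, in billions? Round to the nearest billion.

Unemployment gap = 10.56 - 6.22 = 4.34 points, so output gap = -2 × 4.34 = -8.68%.
Since Y = Y* × (1 + gap/100), Y* = 7935/0.9132 ≈ 8689 billion.

$8,689 billion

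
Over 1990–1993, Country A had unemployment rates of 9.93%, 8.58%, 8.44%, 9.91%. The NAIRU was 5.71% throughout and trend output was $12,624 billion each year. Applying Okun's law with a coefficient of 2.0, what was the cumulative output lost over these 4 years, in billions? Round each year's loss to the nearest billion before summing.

Year 1990: gap = -2.0 × (9.93 - 5.71) = -8.44%, loss ≈ 12624 × 8.44/100 ≈ 1065.
Year 1991: gap = -2.0 × (8.58 - 5.71) = -5.74%, loss ≈ 12624 × 5.74/100 ≈ 725.
Year 1992: gap = -2.0 × (8.44 - 5.71) = -5.46%, loss ≈ 12624 × 5.46/100 ≈ 689.
Year 1993: gap = -2.0 × (9.91 - 5.71) = -8.4%, loss ≈ 12624 × 8.4/100 ≈ 1060.
Total lost output = 1065 + 725 + 689 + 1060 = 3539 billion.

$3,539 billion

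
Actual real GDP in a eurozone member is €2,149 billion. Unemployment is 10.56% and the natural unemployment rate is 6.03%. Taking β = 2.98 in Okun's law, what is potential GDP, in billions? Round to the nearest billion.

Unemployment gap = 10.56 - 6.03 = 4.53 points, so output gap = -2.98 × 4.53 = -13.4994%.
Since Y = Y* × (1 + gap/100), Y* = 2149/0.865006 ≈ 2484 billion.

€2,484 billion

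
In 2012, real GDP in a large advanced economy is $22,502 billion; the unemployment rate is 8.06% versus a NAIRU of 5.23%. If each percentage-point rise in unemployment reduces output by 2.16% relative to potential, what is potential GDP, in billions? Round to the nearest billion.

$23,967 billion

Unemployment gap = 8.06 - 5.23 = 2.83 points, so output gap = -2.16 × 2.83 = -6.1128%.
Since Y = Y* × (1 + gap/100), Y* = 22502/0.938872 ≈ 23967 billion.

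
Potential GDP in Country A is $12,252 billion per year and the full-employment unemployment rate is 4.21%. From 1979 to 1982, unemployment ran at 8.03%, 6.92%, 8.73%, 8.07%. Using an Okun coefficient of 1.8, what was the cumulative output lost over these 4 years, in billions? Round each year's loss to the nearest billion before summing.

$3,288 billion

Year 1979: gap = -1.8 × (8.03 - 4.21) = -6.876%, loss ≈ 12252 × 6.876/100 ≈ 842.
Year 1980: gap = -1.8 × (6.92 - 4.21) = -4.878%, loss ≈ 12252 × 4.878/100 ≈ 598.
Year 1981: gap = -1.8 × (8.73 - 4.21) = -8.136%, loss ≈ 12252 × 8.136/100 ≈ 997.
Year 1982: gap = -1.8 × (8.07 - 4.21) = -6.948%, loss ≈ 12252 × 6.948/100 ≈ 851.
Total lost output = 842 + 598 + 997 + 851 = 3288 billion.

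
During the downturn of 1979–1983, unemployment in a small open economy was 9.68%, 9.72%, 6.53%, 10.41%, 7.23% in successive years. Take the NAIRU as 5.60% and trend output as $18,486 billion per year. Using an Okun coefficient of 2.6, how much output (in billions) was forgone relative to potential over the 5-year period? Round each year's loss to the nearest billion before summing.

$7,483 billion

Year 1979: gap = -2.6 × (9.68 - 5.6) = -10.608%, loss ≈ 18486 × 10.608/100 ≈ 1961.
Year 1980: gap = -2.6 × (9.72 - 5.6) = -10.712%, loss ≈ 18486 × 10.712/100 ≈ 1980.
Year 1981: gap = -2.6 × (6.53 - 5.6) = -2.418%, loss ≈ 18486 × 2.418/100 ≈ 447.
Year 1982: gap = -2.6 × (10.41 - 5.6) = -12.506%, loss ≈ 18486 × 12.506/100 ≈ 2312.
Year 1983: gap = -2.6 × (7.23 - 5.6) = -4.238%, loss ≈ 18486 × 4.238/100 ≈ 783.
Total lost output = 1961 + 1980 + 447 + 2312 + 783 = 7483 billion.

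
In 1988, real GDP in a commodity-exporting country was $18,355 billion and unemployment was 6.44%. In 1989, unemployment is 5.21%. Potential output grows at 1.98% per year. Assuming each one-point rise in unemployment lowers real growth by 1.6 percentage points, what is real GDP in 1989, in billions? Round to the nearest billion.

$19,080 billion

Δu = 5.21 - 6.44 = -1.23 points.
Okun's law (growth form): g_Y = g_Y* - β × Δu = 1.98 - 1.6 × (-1.23) = 1.98 + 1.968 = 3.948%.
Real GDP in the next year = 18355 × (1 + 3.948/100) = 18355 × 1.03948 ≈ 19080 billion.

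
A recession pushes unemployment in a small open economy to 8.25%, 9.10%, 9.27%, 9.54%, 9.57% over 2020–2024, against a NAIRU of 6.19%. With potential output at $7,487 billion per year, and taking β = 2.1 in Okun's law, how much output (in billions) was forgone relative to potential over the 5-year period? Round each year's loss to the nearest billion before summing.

$2,324 billion

Year 2020: gap = -2.1 × (8.25 - 6.19) = -4.326%, loss ≈ 7487 × 4.326/100 ≈ 324.
Year 2021: gap = -2.1 × (9.1 - 6.19) = -6.111%, loss ≈ 7487 × 6.111/100 ≈ 458.
Year 2022: gap = -2.1 × (9.27 - 6.19) = -6.468%, loss ≈ 7487 × 6.468/100 ≈ 484.
Year 2023: gap = -2.1 × (9.54 - 6.19) = -7.035%, loss ≈ 7487 × 7.035/100 ≈ 527.
Year 2024: gap = -2.1 × (9.57 - 6.19) = -7.098%, loss ≈ 7487 × 7.098/100 ≈ 531.
Total lost output = 324 + 458 + 484 + 527 + 531 = 2324 billion.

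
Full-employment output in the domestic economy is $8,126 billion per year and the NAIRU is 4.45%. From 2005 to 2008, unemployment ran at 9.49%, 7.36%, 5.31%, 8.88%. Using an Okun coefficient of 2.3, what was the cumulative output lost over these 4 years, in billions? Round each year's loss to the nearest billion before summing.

$2,475 billion

Year 2005: gap = -2.3 × (9.49 - 4.45) = -11.592%, loss ≈ 8126 × 11.592/100 ≈ 942.
Year 2006: gap = -2.3 × (7.36 - 4.45) = -6.693%, loss ≈ 8126 × 6.693/100 ≈ 544.
Year 2007: gap = -2.3 × (5.31 - 4.45) = -1.978%, loss ≈ 8126 × 1.978/100 ≈ 161.
Year 2008: gap = -2.3 × (8.88 - 4.45) = -10.189%, loss ≈ 8126 × 10.189/100 ≈ 828.
Total lost output = 942 + 544 + 161 + 828 = 2475 billion.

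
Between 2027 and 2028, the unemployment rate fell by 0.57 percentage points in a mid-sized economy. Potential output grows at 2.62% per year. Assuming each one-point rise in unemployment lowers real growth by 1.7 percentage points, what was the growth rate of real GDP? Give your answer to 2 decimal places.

3.59%

Growth-rate Okun's law: g_Y = g_Y* - β × Δu.
g_Y = 2.62 - 1.7 × (-0.57) = 2.62 + 0.969 = 3.589%, i.e. 3.59% to 2 d.p.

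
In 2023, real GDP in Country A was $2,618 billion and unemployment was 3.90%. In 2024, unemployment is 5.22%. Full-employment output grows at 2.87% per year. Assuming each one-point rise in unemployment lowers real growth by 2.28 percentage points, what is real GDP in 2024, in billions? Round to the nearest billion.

Δu = 5.22 - 3.9 = 1.32 points.
Okun's law (growth form): g_Y = g_Y* - β × Δu = 2.87 - 2.28 × (1.32) = 2.87 - 3.0096 = -0.1396%.
Real GDP in the next year = 2618 × (1 - 0.1396/100) = 2618 × 0.998604 ≈ 2614 billion.

$2,614 billion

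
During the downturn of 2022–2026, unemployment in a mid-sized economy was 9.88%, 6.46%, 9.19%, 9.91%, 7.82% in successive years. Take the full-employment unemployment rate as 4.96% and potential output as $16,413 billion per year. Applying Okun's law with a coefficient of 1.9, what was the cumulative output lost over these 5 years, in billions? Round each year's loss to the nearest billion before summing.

$5,757 billion

Year 2022: gap = -1.9 × (9.88 - 4.96) = -9.348%, loss ≈ 16413 × 9.348/100 ≈ 1534.
Year 2023: gap = -1.9 × (6.46 - 4.96) = -2.85%, loss ≈ 16413 × 2.85/100 ≈ 468.
Year 2024: gap = -1.9 × (9.19 - 4.96) = -8.037%, loss ≈ 16413 × 8.037/100 ≈ 1319.
Year 2025: gap = -1.9 × (9.91 - 4.96) = -9.405%, loss ≈ 16413 × 9.405/100 ≈ 1544.
Year 2026: gap = -1.9 × (7.82 - 4.96) = -5.434%, loss ≈ 16413 × 5.434/100 ≈ 892.
Total lost output = 1534 + 468 + 1319 + 1544 + 892 = 5757 billion.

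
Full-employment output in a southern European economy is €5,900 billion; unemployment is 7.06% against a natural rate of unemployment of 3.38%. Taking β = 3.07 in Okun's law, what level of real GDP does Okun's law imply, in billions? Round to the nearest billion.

Unemployment gap = 7.06 - 3.38 = 3.68 points, so the output gap is -3.07 × 3.68 = -11.2976%.
Actual GDP = 5900 × (1 - 11.2976/100) = 5900 × 0.887024 ≈ 5233 billion.

€5,233 billion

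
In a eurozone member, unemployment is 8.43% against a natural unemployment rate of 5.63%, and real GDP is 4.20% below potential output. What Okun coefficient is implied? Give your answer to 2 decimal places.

Okun's law: output gap = -β × (u - u*).
-4.20 = -β × (8.43 - 5.63) = -β × 2.8, so β = 4.2/2.8 = 1.50.

β ≈ 1.50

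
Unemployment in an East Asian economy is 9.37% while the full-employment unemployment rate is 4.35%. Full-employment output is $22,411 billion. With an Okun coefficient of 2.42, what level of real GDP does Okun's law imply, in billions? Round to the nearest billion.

$19,688 billion

Unemployment gap = 9.37 - 4.35 = 5.02 points, so the output gap is -2.42 × 5.02 = -12.1484%.
Actual GDP = 22411 × (1 - 12.1484/100) = 22411 × 0.878516 ≈ 19688 billion.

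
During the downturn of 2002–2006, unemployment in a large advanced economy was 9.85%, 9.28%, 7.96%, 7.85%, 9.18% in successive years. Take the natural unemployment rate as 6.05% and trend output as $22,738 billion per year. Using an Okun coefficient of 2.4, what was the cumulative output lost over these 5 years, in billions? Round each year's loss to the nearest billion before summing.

$7,569 billion

Year 2002: gap = -2.4 × (9.85 - 6.05) = -9.12%, loss ≈ 22738 × 9.12/100 ≈ 2074.
Year 2003: gap = -2.4 × (9.28 - 6.05) = -7.752%, loss ≈ 22738 × 7.752/100 ≈ 1763.
Year 2004: gap = -2.4 × (7.96 - 6.05) = -4.584%, loss ≈ 22738 × 4.584/100 ≈ 1042.
Year 2005: gap = -2.4 × (7.85 - 6.05) = -4.32%, loss ≈ 22738 × 4.32/100 ≈ 982.
Year 2006: gap = -2.4 × (9.18 - 6.05) = -7.512%, loss ≈ 22738 × 7.512/100 ≈ 1708.
Total lost output = 2074 + 1763 + 1042 + 982 + 1708 = 7569 billion.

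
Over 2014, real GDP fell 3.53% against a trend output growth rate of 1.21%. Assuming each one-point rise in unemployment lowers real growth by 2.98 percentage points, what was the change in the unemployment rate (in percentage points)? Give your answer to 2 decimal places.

Growth-rate Okun's law: g_Y = g_Y* - β × Δu, so Δu = (g_Y* - g_Y)/β.
Δu = (1.21 + 3.53)/2.98 = 4.74/2.98 = 1.59 percentage points.

1.59 percentage points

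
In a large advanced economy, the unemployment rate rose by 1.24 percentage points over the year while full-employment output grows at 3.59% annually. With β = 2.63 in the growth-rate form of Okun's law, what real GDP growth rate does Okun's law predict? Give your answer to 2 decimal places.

Growth-rate Okun's law: g_Y = g_Y* - β × Δu.
g_Y = 3.59 - 2.63 × (1.24) = 3.59 - 3.2612 = 0.3288%, i.e. 0.33% to 2 d.p.

0.33%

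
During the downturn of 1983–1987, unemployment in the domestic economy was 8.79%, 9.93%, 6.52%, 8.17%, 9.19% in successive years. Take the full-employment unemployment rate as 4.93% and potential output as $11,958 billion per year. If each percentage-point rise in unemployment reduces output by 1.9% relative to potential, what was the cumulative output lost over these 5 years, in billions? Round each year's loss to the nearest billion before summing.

$4,078 billion

Year 1983: gap = -1.9 × (8.79 - 4.93) = -7.334%, loss ≈ 11958 × 7.334/100 ≈ 877.
Year 1984: gap = -1.9 × (9.93 - 4.93) = -9.5%, loss ≈ 11958 × 9.5/100 ≈ 1136.
Year 1985: gap = -1.9 × (6.52 - 4.93) = -3.021%, loss ≈ 11958 × 3.021/100 ≈ 361.
Year 1986: gap = -1.9 × (8.17 - 4.93) = -6.156%, loss ≈ 11958 × 6.156/100 ≈ 736.
Year 1987: gap = -1.9 × (9.19 - 4.93) = -8.094%, loss ≈ 11958 × 8.094/100 ≈ 968.
Total lost output = 877 + 1136 + 361 + 736 + 968 = 4078 billion.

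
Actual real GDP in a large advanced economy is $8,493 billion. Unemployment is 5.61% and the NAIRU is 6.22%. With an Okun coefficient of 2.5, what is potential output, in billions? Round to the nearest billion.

Unemployment gap = 5.61 - 6.22 = -0.61 points, so output gap = -2.5 × (-0.61) = 1.525%.
Since Y = Y* × (1 + gap/100), Y* = 8493/1.01525 ≈ 8365 billion.

$8,365 billion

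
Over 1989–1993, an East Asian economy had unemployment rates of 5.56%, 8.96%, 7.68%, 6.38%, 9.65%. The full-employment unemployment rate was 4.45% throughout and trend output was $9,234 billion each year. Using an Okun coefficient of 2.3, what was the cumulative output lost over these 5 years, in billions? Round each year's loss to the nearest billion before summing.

Year 1989: gap = -2.3 × (5.56 - 4.45) = -2.553%, loss ≈ 9234 × 2.553/100 ≈ 236.
Year 1990: gap = -2.3 × (8.96 - 4.45) = -10.373%, loss ≈ 9234 × 10.373/100 ≈ 958.
Year 1991: gap = -2.3 × (7.68 - 4.45) = -7.429%, loss ≈ 9234 × 7.429/100 ≈ 686.
Year 1992: gap = -2.3 × (6.38 - 4.45) = -4.439%, loss ≈ 9234 × 4.439/100 ≈ 410.
Year 1993: gap = -2.3 × (9.65 - 4.45) = -11.96%, loss ≈ 9234 × 11.96/100 ≈ 1104.
Total lost output = 236 + 958 + 686 + 410 + 1104 = 3394 billion.

$3,394 billion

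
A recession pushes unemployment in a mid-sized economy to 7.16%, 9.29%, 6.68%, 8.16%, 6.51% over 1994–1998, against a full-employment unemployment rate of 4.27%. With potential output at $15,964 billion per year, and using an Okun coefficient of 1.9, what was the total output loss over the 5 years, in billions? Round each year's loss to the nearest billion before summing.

$4,990 billion

Year 1994: gap = -1.9 × (7.16 - 4.27) = -5.491%, loss ≈ 15964 × 5.491/100 ≈ 877.
Year 1995: gap = -1.9 × (9.29 - 4.27) = -9.538%, loss ≈ 15964 × 9.538/100 ≈ 1523.
Year 1996: gap = -1.9 × (6.68 - 4.27) = -4.579%, loss ≈ 15964 × 4.579/100 ≈ 731.
Year 1997: gap = -1.9 × (8.16 - 4.27) = -7.391%, loss ≈ 15964 × 7.391/100 ≈ 1180.
Year 1998: gap = -1.9 × (6.51 - 4.27) = -4.256%, loss ≈ 15964 × 4.256/100 ≈ 679.
Total lost output = 877 + 1523 + 731 + 1180 + 679 = 4990 billion.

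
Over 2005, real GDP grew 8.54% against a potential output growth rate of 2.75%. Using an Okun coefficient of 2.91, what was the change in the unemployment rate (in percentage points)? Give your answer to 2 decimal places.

Growth-rate Okun's law: g_Y = g_Y* - β × Δu, so Δu = (g_Y* - g_Y)/β.
Δu = (2.75 - 8.54)/2.91 = -5.79/2.91 = -1.99 percentage points.

-1.99 percentage points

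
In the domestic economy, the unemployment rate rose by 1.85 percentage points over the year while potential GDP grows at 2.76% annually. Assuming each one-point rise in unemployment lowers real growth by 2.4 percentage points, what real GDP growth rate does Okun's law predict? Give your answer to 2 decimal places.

Growth-rate Okun's law: g_Y = g_Y* - β × Δu.
g_Y = 2.76 - 2.4 × (1.85) = 2.76 - 4.44 = -1.68%, i.e. -1.68% to 2 d.p.

-1.68%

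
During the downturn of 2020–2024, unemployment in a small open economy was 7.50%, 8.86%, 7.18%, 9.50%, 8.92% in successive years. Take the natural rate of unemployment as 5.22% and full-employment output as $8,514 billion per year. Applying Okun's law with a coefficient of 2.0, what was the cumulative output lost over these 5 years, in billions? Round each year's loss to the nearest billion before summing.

$2,701 billion

Year 2020: gap = -2.0 × (7.5 - 5.22) = -4.56%, loss ≈ 8514 × 4.56/100 ≈ 388.
Year 2021: gap = -2.0 × (8.86 - 5.22) = -7.28%, loss ≈ 8514 × 7.28/100 ≈ 620.
Year 2022: gap = -2.0 × (7.18 - 5.22) = -3.92%, loss ≈ 8514 × 3.92/100 ≈ 334.
Year 2023: gap = -2.0 × (9.5 - 5.22) = -8.56%, loss ≈ 8514 × 8.56/100 ≈ 729.
Year 2024: gap = -2.0 × (8.92 - 5.22) = -7.4%, loss ≈ 8514 × 7.4/100 ≈ 630.
Total lost output = 388 + 620 + 334 + 729 + 630 = 2701 billion.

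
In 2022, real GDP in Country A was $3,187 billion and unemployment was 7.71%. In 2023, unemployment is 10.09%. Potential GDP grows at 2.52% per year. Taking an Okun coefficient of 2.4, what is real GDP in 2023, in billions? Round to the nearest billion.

$3,085 billion

Δu = 10.09 - 7.71 = 2.38 points.
Okun's law (growth form): g_Y = g_Y* - β × Δu = 2.52 - 2.4 × (2.38) = 2.52 - 5.712 = -3.192%.
Real GDP in the next year = 3187 × (1 - 3.192/100) = 3187 × 0.96808 ≈ 3085 billion.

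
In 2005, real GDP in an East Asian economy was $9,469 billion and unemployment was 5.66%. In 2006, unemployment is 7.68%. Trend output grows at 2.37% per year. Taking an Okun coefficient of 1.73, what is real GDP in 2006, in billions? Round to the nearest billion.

Δu = 7.68 - 5.66 = 2.02 points.
Okun's law (growth form): g_Y = g_Y* - β × Δu = 2.37 - 1.73 × (2.02) = 2.37 - 3.4946 = -1.1246%.
Real GDP in the next year = 9469 × (1 - 1.1246/100) = 9469 × 0.988754 ≈ 9363 billion.

$9,363 billion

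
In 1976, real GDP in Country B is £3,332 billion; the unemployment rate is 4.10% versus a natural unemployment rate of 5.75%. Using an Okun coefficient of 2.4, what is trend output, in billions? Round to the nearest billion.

Unemployment gap = 4.1 - 5.75 = -1.65 points, so output gap = -2.4 × (-1.65) = 3.96%.
Since Y = Y* × (1 + gap/100), Y* = 3332/1.0396 ≈ 3205 billion.

£3,205 billion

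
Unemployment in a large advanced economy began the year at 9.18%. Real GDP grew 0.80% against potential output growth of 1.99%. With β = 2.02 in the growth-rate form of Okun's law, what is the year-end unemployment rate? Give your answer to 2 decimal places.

9.77%

Growth-rate Okun's law: g_Y = g_Y* - β × Δu, so Δu = (g_Y* - g_Y)/β.
Δu = (1.99 - 0.8)/2.02 = 1.19/2.02 = 0.59 percentage points.
Year-end unemployment = 9.18 + 0.59 = 9.77%.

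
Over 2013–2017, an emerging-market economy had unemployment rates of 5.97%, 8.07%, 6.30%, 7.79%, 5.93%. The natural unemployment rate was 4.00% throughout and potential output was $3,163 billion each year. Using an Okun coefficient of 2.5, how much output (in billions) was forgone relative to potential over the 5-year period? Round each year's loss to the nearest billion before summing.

Year 2013: gap = -2.5 × (5.97 - 4) = -4.925%, loss ≈ 3163 × 4.925/100 ≈ 156.
Year 2014: gap = -2.5 × (8.07 - 4) = -10.175%, loss ≈ 3163 × 10.175/100 ≈ 322.
Year 2015: gap = -2.5 × (6.3 - 4) = -5.75%, loss ≈ 3163 × 5.75/100 ≈ 182.
Year 2016: gap = -2.5 × (7.79 - 4) = -9.475%, loss ≈ 3163 × 9.475/100 ≈ 300.
Year 2017: gap = -2.5 × (5.93 - 4) = -4.825%, loss ≈ 3163 × 4.825/100 ≈ 153.
Total lost output = 156 + 322 + 182 + 300 + 153 = 1113 billion.

$1,113 billion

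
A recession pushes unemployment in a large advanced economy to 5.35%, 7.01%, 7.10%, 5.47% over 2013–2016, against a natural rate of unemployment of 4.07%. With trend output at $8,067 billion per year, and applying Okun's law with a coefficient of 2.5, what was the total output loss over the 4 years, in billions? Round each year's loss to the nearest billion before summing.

$1,744 billion

Year 2013: gap = -2.5 × (5.35 - 4.07) = -3.2%, loss ≈ 8067 × 3.2/100 ≈ 258.
Year 2014: gap = -2.5 × (7.01 - 4.07) = -7.35%, loss ≈ 8067 × 7.35/100 ≈ 593.
Year 2015: gap = -2.5 × (7.1 - 4.07) = -7.575%, loss ≈ 8067 × 7.575/100 ≈ 611.
Year 2016: gap = -2.5 × (5.47 - 4.07) = -3.5%, loss ≈ 8067 × 3.5/100 ≈ 282.
Total lost output = 258 + 593 + 611 + 282 = 1744 billion.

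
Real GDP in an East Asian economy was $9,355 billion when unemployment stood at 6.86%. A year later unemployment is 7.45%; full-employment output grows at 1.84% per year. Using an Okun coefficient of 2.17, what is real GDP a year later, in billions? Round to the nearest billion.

$9,407 billion

Δu = 7.45 - 6.86 = 0.59 points.
Okun's law (growth form): g_Y = g_Y* - β × Δu = 1.84 - 2.17 × (0.59) = 1.84 - 1.2803 = 0.5597%.
Real GDP in the next year = 9355 × (1 + 0.5597/100) = 9355 × 1.005597 ≈ 9407 billion.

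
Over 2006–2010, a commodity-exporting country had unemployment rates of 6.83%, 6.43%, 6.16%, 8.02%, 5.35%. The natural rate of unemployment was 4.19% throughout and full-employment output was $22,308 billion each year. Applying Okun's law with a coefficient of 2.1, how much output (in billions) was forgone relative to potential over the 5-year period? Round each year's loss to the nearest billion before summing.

Year 2006: gap = -2.1 × (6.83 - 4.19) = -5.544%, loss ≈ 22308 × 5.544/100 ≈ 1237.
Year 2007: gap = -2.1 × (6.43 - 4.19) = -4.704%, loss ≈ 22308 × 4.704/100 ≈ 1049.
Year 2008: gap = -2.1 × (6.16 - 4.19) = -4.137%, loss ≈ 22308 × 4.137/100 ≈ 923.
Year 2009: gap = -2.1 × (8.02 - 4.19) = -8.043%, loss ≈ 22308 × 8.043/100 ≈ 1794.
Year 2010: gap = -2.1 × (5.35 - 4.19) = -2.436%, loss ≈ 22308 × 2.436/100 ≈ 543.
Total lost output = 1237 + 1049 + 923 + 1794 + 543 = 5546 billion.

$5,546 billion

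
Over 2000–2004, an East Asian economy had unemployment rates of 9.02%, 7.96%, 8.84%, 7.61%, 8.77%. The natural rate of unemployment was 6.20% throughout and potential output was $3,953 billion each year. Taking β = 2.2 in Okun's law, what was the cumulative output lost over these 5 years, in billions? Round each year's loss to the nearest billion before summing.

Year 2000: gap = -2.2 × (9.02 - 6.2) = -6.204%, loss ≈ 3953 × 6.204/100 ≈ 245.
Year 2001: gap = -2.2 × (7.96 - 6.2) = -3.872%, loss ≈ 3953 × 3.872/100 ≈ 153.
Year 2002: gap = -2.2 × (8.84 - 6.2) = -5.808%, loss ≈ 3953 × 5.808/100 ≈ 230.
Year 2003: gap = -2.2 × (7.61 - 6.2) = -3.102%, loss ≈ 3953 × 3.102/100 ≈ 123.
Year 2004: gap = -2.2 × (8.77 - 6.2) = -5.654%, loss ≈ 3953 × 5.654/100 ≈ 224.
Total lost output = 245 + 153 + 230 + 123 + 224 = 975 billion.

$975 billion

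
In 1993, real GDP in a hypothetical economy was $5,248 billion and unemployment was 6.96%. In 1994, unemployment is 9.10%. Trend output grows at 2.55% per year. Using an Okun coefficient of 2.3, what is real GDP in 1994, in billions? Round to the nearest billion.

$5,124 billion

Δu = 9.1 - 6.96 = 2.14 points.
Okun's law (growth form): g_Y = g_Y* - β × Δu = 2.55 - 2.3 × (2.14) = 2.55 - 4.922 = -2.372%.
Real GDP in the next year = 5248 × (1 - 2.372/100) = 5248 × 0.97628 ≈ 5124 billion.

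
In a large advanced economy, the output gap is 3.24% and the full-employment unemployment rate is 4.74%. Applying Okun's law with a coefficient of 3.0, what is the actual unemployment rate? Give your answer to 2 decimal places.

From Okun's law, u - u* = -(output gap)/β = -(3.24)/3.0 = -1.08 points.
So u = 4.74 - 1.08 = 3.66%.

3.66%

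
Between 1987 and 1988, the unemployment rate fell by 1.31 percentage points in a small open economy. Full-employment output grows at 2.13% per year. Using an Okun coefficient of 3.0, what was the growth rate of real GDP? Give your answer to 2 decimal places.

Growth-rate Okun's law: g_Y = g_Y* - β × Δu.
g_Y = 2.13 - 3.0 × (-1.31) = 2.13 + 3.93 = 6.06%, i.e. 6.06% to 2 d.p.

6.06%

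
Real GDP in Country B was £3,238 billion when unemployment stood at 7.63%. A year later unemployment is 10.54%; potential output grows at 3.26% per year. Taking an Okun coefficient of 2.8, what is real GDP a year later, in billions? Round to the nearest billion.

£3,080 billion

Δu = 10.54 - 7.63 = 2.91 points.
Okun's law (growth form): g_Y = g_Y* - β × Δu = 3.26 - 2.8 × (2.91) = 3.26 - 8.148 = -4.888%.
Real GDP in the next year = 3238 × (1 - 4.888/100) = 3238 × 0.95112 ≈ 3080 billion.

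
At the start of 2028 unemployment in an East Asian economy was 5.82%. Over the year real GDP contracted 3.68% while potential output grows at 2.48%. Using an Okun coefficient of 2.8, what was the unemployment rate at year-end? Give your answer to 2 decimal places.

8.02%

Growth-rate Okun's law: g_Y = g_Y* - β × Δu, so Δu = (g_Y* - g_Y)/β.
Δu = (2.48 + 3.68)/2.8 = 6.16/2.8 = 2.20 percentage points.
Year-end unemployment = 5.82 + 2.2 = 8.02%.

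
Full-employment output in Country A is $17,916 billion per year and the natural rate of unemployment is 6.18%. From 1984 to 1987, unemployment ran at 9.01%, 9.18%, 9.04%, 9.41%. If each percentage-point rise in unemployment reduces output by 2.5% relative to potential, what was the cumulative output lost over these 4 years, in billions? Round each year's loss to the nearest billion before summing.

Year 1984: gap = -2.5 × (9.01 - 6.18) = -7.075%, loss ≈ 17916 × 7.075/100 ≈ 1268.
Year 1985: gap = -2.5 × (9.18 - 6.18) = -7.5%, loss ≈ 17916 × 7.5/100 ≈ 1344.
Year 1986: gap = -2.5 × (9.04 - 6.18) = -7.15%, loss ≈ 17916 × 7.15/100 ≈ 1281.
Year 1987: gap = -2.5 × (9.41 - 6.18) = -8.075%, loss ≈ 17916 × 8.075/100 ≈ 1447.
Total lost output = 1268 + 1344 + 1281 + 1447 = 5340 billion.

$5,340 billion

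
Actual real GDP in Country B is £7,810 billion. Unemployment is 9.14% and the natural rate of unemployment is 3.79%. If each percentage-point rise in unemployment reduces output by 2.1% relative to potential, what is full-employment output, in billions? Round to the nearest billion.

Unemployment gap = 9.14 - 3.79 = 5.35 points, so output gap = -2.1 × 5.35 = -11.235%.
Since Y = Y* × (1 + gap/100), Y* = 7810/0.88765 ≈ 8799 billion.

£8,799 billion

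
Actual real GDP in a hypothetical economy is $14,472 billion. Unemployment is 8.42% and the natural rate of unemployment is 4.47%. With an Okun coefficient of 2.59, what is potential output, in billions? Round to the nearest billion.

Unemployment gap = 8.42 - 4.47 = 3.95 points, so output gap = -2.59 × 3.95 = -10.2305%.
Since Y = Y* × (1 + gap/100), Y* = 14472/0.897695 ≈ 16121 billion.

$16,121 billion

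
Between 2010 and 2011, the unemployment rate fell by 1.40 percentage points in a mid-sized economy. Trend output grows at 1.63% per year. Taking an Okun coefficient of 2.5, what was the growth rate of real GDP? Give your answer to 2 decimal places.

Growth-rate Okun's law: g_Y = g_Y* - β × Δu.
g_Y = 1.63 - 2.5 × (-1.40) = 1.63 + 3.5 = 5.13%, i.e. 5.13% to 2 d.p.

5.13%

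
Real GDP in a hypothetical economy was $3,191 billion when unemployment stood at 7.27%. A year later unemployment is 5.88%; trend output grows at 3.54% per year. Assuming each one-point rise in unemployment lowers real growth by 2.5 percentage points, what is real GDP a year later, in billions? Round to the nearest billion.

Δu = 5.88 - 7.27 = -1.39 points.
Okun's law (growth form): g_Y = g_Y* - β × Δu = 3.54 - 2.5 × (-1.39) = 3.54 + 3.475 = 7.015%.
Real GDP in the next year = 3191 × (1 + 7.015/100) = 3191 × 1.07015 ≈ 3415 billion.

$3,415 billion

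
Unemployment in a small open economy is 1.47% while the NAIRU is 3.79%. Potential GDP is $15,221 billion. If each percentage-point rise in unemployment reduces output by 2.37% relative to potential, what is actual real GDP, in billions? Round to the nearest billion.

Unemployment gap = 1.47 - 3.79 = -2.32 points, so the output gap is -2.37 × (-2.32) = 5.4984%.
Actual GDP = 15221 × (1 + 5.4984/100) = 15221 × 1.054984 ≈ 16058 billion.

$16,058 billion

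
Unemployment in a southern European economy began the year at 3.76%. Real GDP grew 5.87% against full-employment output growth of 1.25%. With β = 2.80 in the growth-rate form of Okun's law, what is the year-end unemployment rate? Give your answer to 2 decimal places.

Growth-rate Okun's law: g_Y = g_Y* - β × Δu, so Δu = (g_Y* - g_Y)/β.
Δu = (1.25 - 5.87)/2.80 = -4.62/2.80 = -1.65 percentage points.
Year-end unemployment = 3.76 - 1.65 = 2.11%.

2.11%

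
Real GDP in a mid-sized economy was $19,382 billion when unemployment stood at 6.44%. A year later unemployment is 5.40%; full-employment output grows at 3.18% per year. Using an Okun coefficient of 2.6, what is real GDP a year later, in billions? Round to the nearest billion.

Δu = 5.4 - 6.44 = -1.04 points.
Okun's law (growth form): g_Y = g_Y* - β × Δu = 3.18 - 2.6 × (-1.04) = 3.18 + 2.704 = 5.884%.
Real GDP in the next year = 19382 × (1 + 5.884/100) = 19382 × 1.05884 ≈ 20522 billion.

$20,522 billion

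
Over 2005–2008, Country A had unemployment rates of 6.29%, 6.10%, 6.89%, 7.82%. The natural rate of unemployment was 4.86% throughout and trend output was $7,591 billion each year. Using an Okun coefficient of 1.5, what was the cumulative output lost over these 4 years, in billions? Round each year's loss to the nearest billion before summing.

$872 billion

Year 2005: gap = -1.5 × (6.29 - 4.86) = -2.145%, loss ≈ 7591 × 2.145/100 ≈ 163.
Year 2006: gap = -1.5 × (6.1 - 4.86) = -1.86%, loss ≈ 7591 × 1.86/100 ≈ 141.
Year 2007: gap = -1.5 × (6.89 - 4.86) = -3.045%, loss ≈ 7591 × 3.045/100 ≈ 231.
Year 2008: gap = -1.5 × (7.82 - 4.86) = -4.44%, loss ≈ 7591 × 4.44/100 ≈ 337.
Total lost output = 163 + 141 + 231 + 337 = 872 billion.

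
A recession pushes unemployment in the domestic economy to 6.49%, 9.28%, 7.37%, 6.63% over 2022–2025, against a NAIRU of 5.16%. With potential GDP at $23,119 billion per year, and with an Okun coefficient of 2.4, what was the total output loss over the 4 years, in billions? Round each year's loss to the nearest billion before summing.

Year 2022: gap = -2.4 × (6.49 - 5.16) = -3.192%, loss ≈ 23119 × 3.192/100 ≈ 738.
Year 2023: gap = -2.4 × (9.28 - 5.16) = -9.888%, loss ≈ 23119 × 9.888/100 ≈ 2286.
Year 2024: gap = -2.4 × (7.37 - 5.16) = -5.304%, loss ≈ 23119 × 5.304/100 ≈ 1226.
Year 2025: gap = -2.4 × (6.63 - 5.16) = -3.528%, loss ≈ 23119 × 3.528/100 ≈ 816.
Total lost output = 738 + 2286 + 1226 + 816 = 5066 billion.

$5,066 billion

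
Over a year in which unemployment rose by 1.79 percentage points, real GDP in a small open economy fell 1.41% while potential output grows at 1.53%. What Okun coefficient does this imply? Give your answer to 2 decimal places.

Growth form: g_Y = g_Y* - β × Δu, so β = (g_Y* - g_Y)/Δu.
β = (1.53 + 1.41)/1.79 = 2.94/1.79 = 1.64.

β ≈ 1.64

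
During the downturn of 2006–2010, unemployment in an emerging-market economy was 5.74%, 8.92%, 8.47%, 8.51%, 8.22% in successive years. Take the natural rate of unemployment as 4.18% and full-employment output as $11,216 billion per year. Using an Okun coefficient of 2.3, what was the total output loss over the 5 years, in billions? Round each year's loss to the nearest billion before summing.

Year 2006: gap = -2.3 × (5.74 - 4.18) = -3.588%, loss ≈ 11216 × 3.588/100 ≈ 402.
Year 2007: gap = -2.3 × (8.92 - 4.18) = -10.902%, loss ≈ 11216 × 10.902/100 ≈ 1223.
Year 2008: gap = -2.3 × (8.47 - 4.18) = -9.867%, loss ≈ 11216 × 9.867/100 ≈ 1107.
Year 2009: gap = -2.3 × (8.51 - 4.18) = -9.959%, loss ≈ 11216 × 9.959/100 ≈ 1117.
Year 2010: gap = -2.3 × (8.22 - 4.18) = -9.292%, loss ≈ 11216 × 9.292/100 ≈ 1042.
Total lost output = 402 + 1223 + 1107 + 1117 + 1042 = 4891 billion.

$4,891 billion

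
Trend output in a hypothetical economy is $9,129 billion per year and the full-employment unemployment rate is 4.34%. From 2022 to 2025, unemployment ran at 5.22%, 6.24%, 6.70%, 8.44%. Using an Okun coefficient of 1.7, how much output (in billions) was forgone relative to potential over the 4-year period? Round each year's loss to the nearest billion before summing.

$1,434 billion

Year 2022: gap = -1.7 × (5.22 - 4.34) = -1.496%, loss ≈ 9129 × 1.496/100 ≈ 137.
Year 2023: gap = -1.7 × (6.24 - 4.34) = -3.23%, loss ≈ 9129 × 3.23/100 ≈ 295.
Year 2024: gap = -1.7 × (6.7 - 4.34) = -4.012%, loss ≈ 9129 × 4.012/100 ≈ 366.
Year 2025: gap = -1.7 × (8.44 - 4.34) = -6.97%, loss ≈ 9129 × 6.97/100 ≈ 636.
Total lost output = 137 + 295 + 366 + 636 = 1434 billion.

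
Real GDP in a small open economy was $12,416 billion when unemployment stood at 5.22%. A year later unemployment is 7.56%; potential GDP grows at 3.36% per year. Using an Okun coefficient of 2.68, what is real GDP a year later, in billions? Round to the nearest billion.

Δu = 7.56 - 5.22 = 2.34 points.
Okun's law (growth form): g_Y = g_Y* - β × Δu = 3.36 - 2.68 × (2.34) = 3.36 - 6.2712 = -2.9112%.
Real GDP in the next year = 12416 × (1 - 2.9112/100) = 12416 × 0.970888 ≈ 12055 billion.

$12,055 billion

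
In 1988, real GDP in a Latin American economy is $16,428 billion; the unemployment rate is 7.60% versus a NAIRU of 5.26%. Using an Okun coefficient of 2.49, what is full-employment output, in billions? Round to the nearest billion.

Unemployment gap = 7.6 - 5.26 = 2.34 points, so output gap = -2.49 × 2.34 = -5.8266%.
Since Y = Y* × (1 + gap/100), Y* = 16428/0.941734 ≈ 17444 billion.

$17,444 billion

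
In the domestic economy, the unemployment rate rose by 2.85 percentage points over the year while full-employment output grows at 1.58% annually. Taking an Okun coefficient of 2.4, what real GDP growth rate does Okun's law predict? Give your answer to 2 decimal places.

Growth-rate Okun's law: g_Y = g_Y* - β × Δu.
g_Y = 1.58 - 2.4 × (2.85) = 1.58 - 6.84 = -5.26%, i.e. -5.26% to 2 d.p.

-5.26%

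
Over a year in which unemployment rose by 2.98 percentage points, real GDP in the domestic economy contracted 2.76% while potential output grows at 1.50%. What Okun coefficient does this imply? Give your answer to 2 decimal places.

β ≈ 1.43

Growth form: g_Y = g_Y* - β × Δu, so β = (g_Y* - g_Y)/Δu.
β = (1.5 + 2.76)/2.98 = 4.26/2.98 = 1.43.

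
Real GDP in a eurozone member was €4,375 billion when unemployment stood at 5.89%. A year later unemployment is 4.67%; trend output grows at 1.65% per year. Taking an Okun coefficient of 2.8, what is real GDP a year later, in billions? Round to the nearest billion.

Δu = 4.67 - 5.89 = -1.22 points.
Okun's law (growth form): g_Y = g_Y* - β × Δu = 1.65 - 2.8 × (-1.22) = 1.65 + 3.416 = 5.066%.
Real GDP in the next year = 4375 × (1 + 5.066/100) = 4375 × 1.05066 ≈ 4597 billion.

€4,597 billion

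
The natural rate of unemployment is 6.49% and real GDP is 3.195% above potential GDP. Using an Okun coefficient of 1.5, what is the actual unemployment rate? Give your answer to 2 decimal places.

From Okun's law, u - u* = -(output gap)/β = -(3.195)/1.5 = -2.13 points.
So u = 6.49 - 2.13 = 4.36%.

4.36%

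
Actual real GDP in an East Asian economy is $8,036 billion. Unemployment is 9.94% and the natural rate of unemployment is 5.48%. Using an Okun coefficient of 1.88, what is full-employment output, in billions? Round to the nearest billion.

Unemployment gap = 9.94 - 5.48 = 4.46 points, so output gap = -1.88 × 4.46 = -8.3848%.
Since Y = Y* × (1 + gap/100), Y* = 8036/0.916152 ≈ 8771 billion.

$8,771 billion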